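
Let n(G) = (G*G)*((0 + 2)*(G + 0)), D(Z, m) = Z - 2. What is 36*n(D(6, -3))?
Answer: 4608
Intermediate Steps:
D(Z, m) = -2 + Z
n(G) = 2*G³ (n(G) = G²*(2*G) = 2*G³)
36*n(D(6, -3)) = 36*(2*(-2 + 6)³) = 36*(2*4³) = 36*(2*64) = 36*128 = 4608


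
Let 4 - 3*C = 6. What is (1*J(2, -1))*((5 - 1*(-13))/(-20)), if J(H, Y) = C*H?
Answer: 6/5 ≈ 1.2000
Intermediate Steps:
C = -⅔ (C = 4/3 - ⅓*6 = 4/3 - 2 = -⅔ ≈ -0.66667)
J(H, Y) = -2*H/3
(1*J(2, -1))*((5 - 1*(-13))/(-20)) = (1*(-⅔*2))*((5 - 1*(-13))/(-20)) = (1*(-4/3))*((5 + 13)*(-1/20)) = -24*(-1)/20 = -4/3*(-9/10) = 6/5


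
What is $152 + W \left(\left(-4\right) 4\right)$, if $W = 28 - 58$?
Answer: $632$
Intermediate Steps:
$W = -30$ ($W = 28 - 58 = -30$)
$152 + W \left(\left(-4\right) 4\right) = 152 - 30 \left(\left(-4\right) 4\right) = 152 - -480 = 152 + 480 = 632$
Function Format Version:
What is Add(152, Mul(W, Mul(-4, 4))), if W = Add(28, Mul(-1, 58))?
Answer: 632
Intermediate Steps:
W = -30 (W = Add(28, -58) = -30)
Add(152, Mul(W, Mul(-4, 4))) = Add(152, Mul(-30, Mul(-4, 4))) = Add(152, Mul(-30, -16)) = Add(152, 480) = 632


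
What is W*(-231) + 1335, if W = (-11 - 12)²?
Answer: -120864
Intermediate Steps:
W = 529 (W = (-23)² = 529)
W*(-231) + 1335 = 529*(-231) + 1335 = -122199 + 1335 = -120864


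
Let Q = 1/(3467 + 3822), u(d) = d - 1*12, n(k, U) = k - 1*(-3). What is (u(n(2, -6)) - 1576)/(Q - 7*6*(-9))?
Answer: -11538487/2755243 ≈ -4.1878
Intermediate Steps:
n(k, U) = 3 + k (n(k, U) = k + 3 = 3 + k)
u(d) = -12 + d (u(d) = d - 12 = -12 + d)
Q = 1/7289 ≈ 0.00013719
(u(n(2, -6)) - 1576)/(Q - 7*6*(-9)) = ((-12 + (3 + 2)) - 1576)/(1/7289 - 7*6*(-9)) = ((-12 + 5) - 1576)/(1/7289 - 42*(-9)) = (-7 - 1576)/(1/7289 + 378) = -1583/2755243/7289 = -1583*7289/2755243 = -11538487/2755243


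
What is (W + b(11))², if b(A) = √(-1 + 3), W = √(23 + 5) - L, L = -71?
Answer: (71 + √2 + 2*√7)² ≈ 6038.2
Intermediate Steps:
W = 71 + 2*√7 (W = √(23 + 5) - 1*(-71) = √28 + 71 = 2*√7 + 71 = 71 + 2*√7 ≈ 76.292)
b(A) = √2
(W + b(11))² = ((71 + 2*√7) + √2)² = (71 + √2 + 2*√7)²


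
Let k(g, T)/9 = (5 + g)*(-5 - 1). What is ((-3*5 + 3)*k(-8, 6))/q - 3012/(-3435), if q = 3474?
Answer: 70112/220985 ≈ 0.31727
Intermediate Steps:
k(g, T) = -270 - 54*g (k(g, T) = 9*((5 + g)*(-5 - 1)) = 9*((5 + g)*(-6)) = 9*(-30 - 6*g) = -270 - 54*g)
((-3*5 + 3)*k(-8, 6))/q - 3012/(-3435) = ((-3*5 + 3)*(-270 - 54*(-8)))/3474 - 3012/(-3435) = ((-15 + 3)*(-270 + 432))*(1/3474) - 3012*(-1/3435) = -12*162*(1/3474) + 1004/1145 = -1944*1/3474 + 1004/1145 = -108/193 + 1004/1145 = 70112/220985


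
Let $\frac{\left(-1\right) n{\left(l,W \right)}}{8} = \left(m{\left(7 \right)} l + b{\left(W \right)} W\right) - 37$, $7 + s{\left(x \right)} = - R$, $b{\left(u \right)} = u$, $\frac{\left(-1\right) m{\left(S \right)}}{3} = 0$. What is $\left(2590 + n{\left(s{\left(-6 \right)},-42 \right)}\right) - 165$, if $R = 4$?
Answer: $-11391$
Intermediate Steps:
$m{\left(S \right)} = 0$ ($m{\left(S \right)} = \left(-3\right) 0 = 0$)
$s{\left(x \right)} = -11$ ($s{\left(x \right)} = -7 - 4 = -11$)
$n{\left(l,W \right)} = 296 - 8 W^{2}$ ($n{\left(l,W \right)} = - 8 \left(\left(0 l + W W\right) - 37\right) = - 8 \left(\left(0 + W^{2}\right) - 37\right) = - 8 \left(W^{2} - 37\right) = - 8 \left(-37 + W^{2}\right) = 296 - 8 W^{2}$)
$\left(2590 + n{\left(s{\left(-6 \right)},-42 \right)}\right) - 165 = \left(2590 + \left(296 - 8 \left(-42\right)^{2}\right)\right) - 165 = \left(2590 + \left(296 - 14112\right)\right) - 165 = \left(2590 - 13816\right) - 165 = -11226 - 165 = -11391$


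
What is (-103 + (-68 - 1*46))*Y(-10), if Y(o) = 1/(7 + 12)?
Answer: -217/19 ≈ -11.421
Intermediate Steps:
Y(o) = 1/19
(-103 + (-68 - 1*46))*Y(-10) = (-103 + (-68 - 1*46))*(1/19) = (-103 + (-68 - 46))*(1/19) = (-103 - 114)*(1/19) = -217*1/19 = -217/19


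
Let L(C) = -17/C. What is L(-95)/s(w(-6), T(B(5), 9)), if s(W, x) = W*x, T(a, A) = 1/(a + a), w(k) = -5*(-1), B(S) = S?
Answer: 34/95 ≈ 0.35789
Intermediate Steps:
w(k) = 5
T(a, A) = 1/(2*a)
L(-95)/s(w(-6), T(B(5), 9)) = (-17/(-95))/((5*((1/2)/5))) = (-17*(-1/95))/((5*((1/2)*(1/5)))) = 17/(95*((5*(1/10)))) = 17/(95*(1/2)) = (17/95)*2 = 34/95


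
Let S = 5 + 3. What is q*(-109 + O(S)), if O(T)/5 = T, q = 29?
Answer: -2001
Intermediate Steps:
S = 8
O(T) = 5*T
q*(-109 + O(S)) = 29*(-109 + 5*8) = 29*(-109 + 40) = 29*(-69) = -2001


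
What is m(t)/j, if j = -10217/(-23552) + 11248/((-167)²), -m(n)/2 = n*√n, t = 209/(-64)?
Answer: 536249692*I*√209/549854809 ≈ 14.099*I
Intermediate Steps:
t = -209/64 (t = 209*(-1/64) = -209/64 ≈ -3.2656)
m(n) = -2*n^(3/2) (m(n) = -2*n*√n = -2*n^(3/2))
j = 549854809/656841728 (j = -10217*(-1/23552) + 11248/27889 = 10217/23552 + 11248*(1/27889) = 10217/23552 + 11248/27889 = 549854809/656841728 ≈ 0.83712)
m(t)/j = (-(-209)*I*√209/256)/(549854809/656841728) = -(-209)*I*√209/256*(656841728/549854809) = (209*I*√209/256)*(656841728/549854809) = 536249692*I*√209/549854809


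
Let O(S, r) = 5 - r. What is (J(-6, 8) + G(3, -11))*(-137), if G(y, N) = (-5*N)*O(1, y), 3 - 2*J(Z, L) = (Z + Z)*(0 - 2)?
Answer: -27263/2 ≈ -13632.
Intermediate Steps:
J(Z, L) = 3/2 + 2*Z (J(Z, L) = 3/2 - (Z + Z)*(0 - 2)/2 = 3/2 - 2*Z*(-2)/2 = 3/2 - (-2)*Z = 3/2 + 2*Z)
G(y, N) = -5*N*(5 - y) (G(y, N) = (-5*N)*(5 - y) = -5*N*(5 - y))
(J(-6, 8) + G(3, -11))*(-137) = ((3/2 + 2*(-6)) + 5*(-11)*(-5 + 3))*(-137) = ((3/2 - 12) + 5*(-11)*(-2))*(-137) = (-21/2 + 110)*(-137) = (199/2)*(-137) = -27263/2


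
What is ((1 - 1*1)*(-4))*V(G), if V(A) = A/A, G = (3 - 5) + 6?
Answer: 0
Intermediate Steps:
G = 4 (G = -2 + 6 = 4)
V(A) = 1
((1 - 1*1)*(-4))*V(G) = ((1 - 1*1)*(-4))*1 = ((1 - 1)*(-4))*1 = (0*(-4))*1 = 0*1 = 0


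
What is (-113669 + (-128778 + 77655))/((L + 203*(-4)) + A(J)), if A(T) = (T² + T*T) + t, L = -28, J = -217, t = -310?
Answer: -41198/23257 ≈ -1.7714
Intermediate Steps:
A(T) = -310 + 2*T² (A(T) = (T² + T*T) - 310 = (T² + T²) - 310 = 2*T² - 310 = -310 + 2*T²)
(-113669 + (-128778 + 77655))/((L + 203*(-4)) + A(J)) = (-113669 + (-128778 + 77655))/((-28 + 203*(-4)) + (-310 + 2*(-217)²)) = (-113669 - 51123)/((-28 - 812) + (-310 + 2*47089)) = -164792/(-840 + (-310 + 94178)) = -164792/(-840 + 93868) = -164792/93028 = -164792*1/93028 = -41198/23257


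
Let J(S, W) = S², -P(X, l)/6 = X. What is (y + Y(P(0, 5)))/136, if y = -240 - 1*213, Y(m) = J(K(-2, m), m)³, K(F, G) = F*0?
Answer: -453/136 ≈ -3.3309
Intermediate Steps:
P(X, l) = -6*X
K(F, G) = 0
Y(m) = 0 (Y(m) = (0²)³ = 0³ = 0)
y = -453 (y = -240 - 213 = -453)
(y + Y(P(0, 5)))/136 = (-453 + 0)/136 = (1/136)*(-453) = -453/136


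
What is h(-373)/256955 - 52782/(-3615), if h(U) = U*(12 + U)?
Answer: 936624627/61926155 ≈ 15.125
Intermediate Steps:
h(-373)/256955 - 52782/(-3615) = -373*(12 - 373)/256955 - 52782/(-3615) = -373*(-361)*(1/256955) - 52782*(-1/3615) = 134653*(1/256955) + 17594/1205 = 134653/256955 + 17594/1205 = 936624627/61926155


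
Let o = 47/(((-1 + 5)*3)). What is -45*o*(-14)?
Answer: 4935/2 ≈ 2467.5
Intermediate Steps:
o = 47/12 (o = 47/((4*3)) = 47/12 ≈ 3.9167)
-45*o*(-14) = -45*47/12*(-14) = -705/4*(-14) = 4935/2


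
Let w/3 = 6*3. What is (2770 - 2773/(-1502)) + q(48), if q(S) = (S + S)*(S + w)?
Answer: 18870897/1502 ≈ 12564.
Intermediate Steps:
w = 54 (w = 3*(6*3) = 3*18 = 54)
q(S) = 2*S*(54 + S) (q(S) = (S + S)*(S + 54) = (2*S)*(54 + S) = 2*S*(54 + S))
(2770 - 2773/(-1502)) + q(48) = (2770 - 2773/(-1502)) + 2*48*(54 + 48) = (2770 - 2773*(-1/1502)) + 2*48*102 = (2770 + 2773/1502) + 9792 = 4163313/1502 + 9792 = 18870897/1502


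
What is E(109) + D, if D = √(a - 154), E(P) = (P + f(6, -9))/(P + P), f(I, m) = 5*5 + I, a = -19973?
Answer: 70/109 + I*√20127 ≈ 0.6422 + 141.87*I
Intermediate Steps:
f(I, m) = 25 + I
E(P) = (31 + P)/(2*P) (E(P) = (P + (25 + 6))/(P + P) = (P + 31)/((2*P)) = (31 + P)*(1/(2*P)) = (31 + P)/(2*P))
D = I*√20127 (D = √(-19973 - 154) = √(-20127) = I*√20127 ≈ 141.87*I)
E(109) + D = (½)*(31 + 109)/109 + I*√20127 = (½)*(1/109)*140 + I*√20127 = 70/109 + I*√20127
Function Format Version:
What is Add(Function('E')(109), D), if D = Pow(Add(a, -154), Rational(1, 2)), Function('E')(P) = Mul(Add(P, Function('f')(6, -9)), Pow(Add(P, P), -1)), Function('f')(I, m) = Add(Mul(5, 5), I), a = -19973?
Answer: Add(Rational(70, 109), Mul(I, Pow(20127, Rational(1, 2)))) ≈ Add(0.64220, Mul(141.87, I))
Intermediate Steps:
Function('f')(I, m) = Add(25, I)
Function('E')(P) = Mul(Rational(1, 2), Pow(P, -1), Add(31, P)) (Function('E')(P) = Mul(Add(P, Add(25, 6)), Pow(Add(P, P), -1)) = Mul(Add(P, 31), Pow(Mul(2, P), -1)) = Mul(Add(31, P), Mul(Rational(1, 2), Pow(P, -1))) = Mul(Rational(1, 2), Pow(P, -1), Add(31, P)))
D = Mul(I, Pow(20127, Rational(1, 2))) (D = Pow(Add(-19973, -154), Rational(1, 2)) = Pow(-20127, Rational(1, 2)) = Mul(I, Pow(20127, Rational(1, 2))) ≈ Mul(141.87, I))
Add(Function('E')(109), D) = Add(Mul(Rational(1, 2), Pow(109, -1), Add(31, 109)), Mul(I, Pow(20127, Rational(1, 2)))) = Add(Mul(Rational(1, 2), Rational(1, 109), 140), Mul(I, Pow(20127, Rational(1, 2)))) = Add(Rational(70, 109), Mul(I, Pow(20127, Rational(1, 2))))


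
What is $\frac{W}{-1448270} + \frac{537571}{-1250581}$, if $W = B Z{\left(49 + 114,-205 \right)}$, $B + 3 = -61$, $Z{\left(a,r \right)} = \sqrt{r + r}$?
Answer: $- \frac{537571}{1250581} + \frac{32 i \sqrt{410}}{724135} \approx -0.42986 + 0.00089479 i$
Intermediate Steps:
$Z{\left(a,r \right)} = \sqrt{2} \sqrt{r}$ ($Z{\left(a,r \right)} = \sqrt{2 r} = \sqrt{2} \sqrt{r}$)
$B = -64$ ($B = -3 - 61 = -64$)
$W = - 64 i \sqrt{410}$ ($W = - 64 \sqrt{2} \sqrt{-205} = - 64 \sqrt{2} i \sqrt{205} = - 64 i \sqrt{410} \approx - 1295.9 i$)
$\frac{W}{-1448270} + \frac{537571}{-1250581} = \frac{\left(-64\right) i \sqrt{410}}{-1448270} + \frac{537571}{-1250581} = - 64 i \sqrt{410} \left(- \frac{1}{1448270}\right) + 537571 \left(- \frac{1}{1250581}\right) = \frac{32 i \sqrt{410}}{724135} - \frac{537571}{1250581} = - \frac{537571}{1250581} + \frac{32 i \sqrt{410}}{724135}$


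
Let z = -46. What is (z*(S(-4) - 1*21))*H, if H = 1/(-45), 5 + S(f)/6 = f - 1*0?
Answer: -230/3 ≈ -76.667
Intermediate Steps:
S(f) = -30 + 6*f (S(f) = -30 + 6*(f - 1*0) = -30 + 6*(f + 0) = -30 + 6*f)
H = -1/45 (H = 1*(-1/45) = -1/45 ≈ -0.022222)
(z*(S(-4) - 1*21))*H = -46*((-30 + 6*(-4)) - 1*21)*(-1/45) = -46*((-30 - 24) - 21)*(-1/45) = -46*(-54 - 21)*(-1/45) = -46*(-75)*(-1/45) = 3450*(-1/45) = -230/3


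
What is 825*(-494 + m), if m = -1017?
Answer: -1246575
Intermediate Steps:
825*(-494 + m) = 825*(-494 - 1017) = 825*(-1511) = -1246575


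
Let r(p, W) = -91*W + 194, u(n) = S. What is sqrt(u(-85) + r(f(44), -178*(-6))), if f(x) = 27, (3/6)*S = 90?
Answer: I*sqrt(96814) ≈ 311.15*I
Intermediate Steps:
S = 180 (S = 2*90 = 180)
u(n) = 180
r(p, W) = 194 - 91*W
sqrt(u(-85) + r(f(44), -178*(-6))) = sqrt(180 + (194 - (-16198)*(-6))) = sqrt(180 + (194 - 91*1068)) = sqrt(180 + (194 - 97188)) = sqrt(180 - 96994) = sqrt(-96814) = I*sqrt(96814)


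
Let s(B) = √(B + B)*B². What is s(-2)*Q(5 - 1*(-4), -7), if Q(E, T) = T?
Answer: -56*I ≈ -56.0*I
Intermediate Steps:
s(B) = √2*B^(5/2) (s(B) = √(2*B)*B² = (√2*√B)*B² = √2*B^(5/2))
s(-2)*Q(5 - 1*(-4), -7) = (√2*(-2)^(5/2))*(-7) = (√2*(4*I*√2))*(-7) = (8*I)*(-7) = -56*I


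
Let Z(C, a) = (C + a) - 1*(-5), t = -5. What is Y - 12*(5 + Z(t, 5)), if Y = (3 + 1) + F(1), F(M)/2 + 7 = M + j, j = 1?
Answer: -126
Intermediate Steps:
Z(C, a) = 5 + C + a (Z(C, a) = (C + a) + 5 = 5 + C + a)
F(M) = -12 + 2*M (F(M) = -14 + 2*(M + 1) = -14 + 2*(1 + M) = -14 + (2 + 2*M) = -12 + 2*M)
Y = -6 (Y = (3 + 1) + (-12 + 2*1) = 4 + (-12 + 2) = 4 - 10 = -6)
Y - 12*(5 + Z(t, 5)) = -6 - 12*(5 + (5 - 5 + 5)) = -6 - 12*(5 + 5) = -6 - 12*10 = -6 - 120 = -126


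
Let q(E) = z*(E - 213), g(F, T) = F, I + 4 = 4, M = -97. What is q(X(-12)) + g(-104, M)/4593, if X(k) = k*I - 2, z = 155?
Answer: -153061829/4593 ≈ -33325.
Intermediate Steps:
I = 0 (I = -4 + 4 = 0)
X(k) = -2 (X(k) = k*0 - 2 = 0 - 2 = -2)
q(E) = -33015 + 155*E (q(E) = 155*(E - 213) = 155*(-213 + E) = -33015 + 155*E)
q(X(-12)) + g(-104, M)/4593 = (-33015 + 155*(-2)) - 104/4593 = (-33015 - 310) - 104*1/4593 = -33325 - 104/4593 = -153061829/4593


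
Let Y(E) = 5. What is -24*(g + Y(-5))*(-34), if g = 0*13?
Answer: 4080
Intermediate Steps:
g = 0
-24*(g + Y(-5))*(-34) = -24*(0 + 5)*(-34) = -24*5*(-34) = -120*(-34) = 4080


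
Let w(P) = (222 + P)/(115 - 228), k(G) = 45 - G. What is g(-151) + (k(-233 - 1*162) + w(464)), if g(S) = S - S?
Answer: 49034/113 ≈ 433.93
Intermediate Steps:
g(S) = 0
w(P) = -222/113 - P/113 (w(P) = (222 + P)/(-113) = (222 + P)*(-1/113) = -222/113 - P/113)
g(-151) + (k(-233 - 1*162) + w(464)) = 0 + ((45 - (-233 - 1*162)) + (-222/113 - 1/113*464)) = 0 + ((45 - (-233 - 162)) + (-222/113 - 464/113)) = 0 + ((45 - 1*(-395)) - 686/113) = 0 + ((45 + 395) - 686/113) = 0 + (440 - 686/113) = 0 + 49034/113 = 49034/113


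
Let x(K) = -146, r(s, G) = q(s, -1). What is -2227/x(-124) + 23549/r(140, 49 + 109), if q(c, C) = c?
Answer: 1874967/10220 ≈ 183.46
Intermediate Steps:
r(s, G) = s
-2227/x(-124) + 23549/r(140, 49 + 109) = -2227/(-146) + 23549/140 = -2227*(-1/146) + 23549*(1/140) = 2227/146 + 23549/140 = 1874967/10220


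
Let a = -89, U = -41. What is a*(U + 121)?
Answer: -7120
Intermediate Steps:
a*(U + 121) = -89*(-41 + 121) = -89*80 = -7120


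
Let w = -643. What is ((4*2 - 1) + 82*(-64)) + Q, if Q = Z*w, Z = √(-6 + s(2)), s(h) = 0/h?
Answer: -5241 - 643*I*√6 ≈ -5241.0 - 1575.0*I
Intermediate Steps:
s(h) = 0
Z = I*√6 (Z = √(-6 + 0) = √(-6) = I*√6 ≈ 2.4495*I)
Q = -643*I*√6 (Q = (I*√6)*(-643) = -643*I*√6 ≈ -1575.0*I)
((4*2 - 1) + 82*(-64)) + Q = ((4*2 - 1) + 82*(-64)) - 643*I*√6 = ((8 - 1) - 5248) - 643*I*√6 = (7 - 5248) - 643*I*√6 = -5241 - 643*I*√6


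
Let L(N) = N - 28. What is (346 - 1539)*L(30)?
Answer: -2386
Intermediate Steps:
L(N) = -28 + N
(346 - 1539)*L(30) = (346 - 1539)*(-28 + 30) = -1193*2 = -2386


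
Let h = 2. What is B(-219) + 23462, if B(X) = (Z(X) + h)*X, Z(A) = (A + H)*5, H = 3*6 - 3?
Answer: 246404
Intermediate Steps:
H = 15 (H = 18 - 3 = 15)
Z(A) = 75 + 5*A (Z(A) = (A + 15)*5 = (15 + A)*5 = 75 + 5*A)
B(X) = X*(77 + 5*X) (B(X) = ((75 + 5*X) + 2)*X = (77 + 5*X)*X = X*(77 + 5*X))
B(-219) + 23462 = -219*(77 + 5*(-219)) + 23462 = -219*(77 - 1095) + 23462 = -219*(-1018) + 23462 = 222942 + 23462 = 246404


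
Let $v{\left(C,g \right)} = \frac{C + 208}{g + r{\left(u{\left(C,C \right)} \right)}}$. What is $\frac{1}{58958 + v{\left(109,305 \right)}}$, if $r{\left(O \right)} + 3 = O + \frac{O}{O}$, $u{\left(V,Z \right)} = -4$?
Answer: $\frac{299}{17628759} \approx 1.6961 \cdot 10^{-5}$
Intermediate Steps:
$r{\left(O \right)} = -2 + O$ ($r{\left(O \right)} = -3 + \left(O + \frac{O}{O}\right) = -3 + \left(O + 1\right) = -3 + \left(1 + O\right) = -2 + O$)
$v{\left(C,g \right)} = \frac{208 + C}{-6 + g}$ ($v{\left(C,g \right)} = \frac{C + 208}{g - 6} = \frac{208 + C}{g - 6} = \frac{208 + C}{-6 + g}$)
$\frac{1}{58958 + v{\left(109,305 \right)}} = \frac{1}{58958 + \frac{208 + 109}{-6 + 305}} = \frac{1}{58958 + \frac{1}{299} \cdot 317} = \frac{1}{58958 + \frac{317}{299}} = \frac{1}{\frac{17628759}{299}} = \frac{299}{17628759}$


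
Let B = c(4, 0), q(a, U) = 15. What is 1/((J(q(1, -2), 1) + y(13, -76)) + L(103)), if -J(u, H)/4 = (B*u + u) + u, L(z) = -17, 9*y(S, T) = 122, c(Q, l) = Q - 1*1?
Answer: -9/2731 ≈ -0.0032955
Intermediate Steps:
c(Q, l) = -1 + Q (c(Q, l) = Q - 1 = -1 + Q)
y(S, T) = 122/9 (y(S, T) = (⅑)*122 = 122/9)
B = 3 (B = -1 + 4 = 3)
J(u, H) = -20*u (J(u, H) = -4*((3*u + u) + u) = -4*(4*u + u) = -20*u)
1/((J(q(1, -2), 1) + y(13, -76)) + L(103)) = 1/((-20*15 + 122/9) - 17) = 1/((-300 + 122/9) - 17) = 1/(-2578/9 - 17) = 1/(-2731/9) = -9/2731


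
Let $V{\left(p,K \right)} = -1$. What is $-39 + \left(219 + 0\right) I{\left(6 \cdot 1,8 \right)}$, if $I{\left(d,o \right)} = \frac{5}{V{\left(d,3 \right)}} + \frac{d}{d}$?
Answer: $-915$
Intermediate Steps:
$I{\left(d,o \right)} = -4$ ($I{\left(d,o \right)} = \frac{5}{-1} + \frac{d}{d} = 5 \left(-1\right) + 1 = -5 + 1 = -4$)
$-39 + \left(219 + 0\right) I{\left(6 \cdot 1,8 \right)} = -39 + \left(219 + 0\right) \left(-4\right) = -39 + 219 \left(-4\right) = -39 - 876 = -915$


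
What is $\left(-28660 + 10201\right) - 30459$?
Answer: $-48918$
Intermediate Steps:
$\left(-28660 + 10201\right) - 30459 = -18459 - 30459 = -48918$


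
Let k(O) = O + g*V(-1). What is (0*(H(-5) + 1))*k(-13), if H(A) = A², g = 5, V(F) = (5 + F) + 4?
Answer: 0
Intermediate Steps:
V(F) = 9 + F
k(O) = 40 + O (k(O) = O + 5*(9 - 1) = O + 5*8 = O + 40 = 40 + O)
(0*(H(-5) + 1))*k(-13) = (0*((-5)² + 1))*(40 - 13) = (0*(25 + 1))*27 = (0*26)*27 = 0*27 = 0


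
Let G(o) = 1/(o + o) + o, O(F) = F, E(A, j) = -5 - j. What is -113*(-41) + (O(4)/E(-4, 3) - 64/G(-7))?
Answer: 919027/198 ≈ 4641.5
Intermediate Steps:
G(o) = o + 1/(2*o) (G(o) = 1/(2*o) + o = o + 1/(2*o))
-113*(-41) + (O(4)/E(-4, 3) - 64/G(-7)) = -113*(-41) + (4/(-5 - 1*3) - 64/(-7 + (½)/(-7))) = 4633 + (4/(-5 - 3) - 64/(-7 + (½)*(-⅐))) = 4633 + (4/(-8) - 64/(-7 - 1/14)) = 4633 + (4*(-⅛) - 64/(-99/14)) = 4633 + (-½ - 64*(-14/99)) = 4633 + (-½ + 896/99) = 4633 + 1693/198 = 919027/198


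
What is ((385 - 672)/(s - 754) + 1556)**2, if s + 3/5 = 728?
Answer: 886193361/361 ≈ 2.4548e+6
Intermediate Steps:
s = 3637/5 (s = -3/5 + 728 = 3637/5 ≈ 727.40)
((385 - 672)/(s - 754) + 1556)**2 = ((385 - 672)/(3637/5 - 754) + 1556)**2 = (-287/(-133/5) + 1556)**2 = (-287*(-5/133) + 1556)**2 = (205/19 + 1556)**2 = (29769/19)**2 = 886193361/361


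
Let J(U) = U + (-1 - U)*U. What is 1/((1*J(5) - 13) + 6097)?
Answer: 1/6059 ≈ 0.00016504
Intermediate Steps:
J(U) = U + U*(-1 - U)
1/((1*J(5) - 13) + 6097) = 1/((1*(-1*5**2) - 13) + 6097) = 1/((1*(-1*25) - 13) + 6097) = 1/((1*(-25) - 13) + 6097) = 1/((-25 - 13) + 6097) = 1/(-38 + 6097) = 1/6059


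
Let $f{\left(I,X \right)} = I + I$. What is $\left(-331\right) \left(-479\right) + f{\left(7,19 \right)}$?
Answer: $158563$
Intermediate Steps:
$f{\left(I,X \right)} = 2 I$
$\left(-331\right) \left(-479\right) + f{\left(7,19 \right)} = \left(-331\right) \left(-479\right) + 2 \cdot 7 = 158549 + 14 = 158563$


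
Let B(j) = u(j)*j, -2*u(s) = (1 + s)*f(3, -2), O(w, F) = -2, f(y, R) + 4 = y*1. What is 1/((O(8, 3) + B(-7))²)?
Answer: 1/361 ≈ 0.0027701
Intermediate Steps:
f(y, R) = -4 + y (f(y, R) = -4 + y*1 = -4 + y)
u(s) = ½ + s/2 (u(s) = -(1 + s)*(-4 + 3)/2 = -(1 + s)*(-1)/2 = -(-1 - s)/2 = ½ + s/2)
B(j) = j*(½ + j/2) (B(j) = (½ + j/2)*j = j*(½ + j/2))
1/((O(8, 3) + B(-7))²) = 1/((-2 + (½)*(-7)*(1 - 7))²) = 1/((-2 + (½)*(-7)*(-6))²) = 1/((-2 + 21)²) = 1/(19²) = 1/361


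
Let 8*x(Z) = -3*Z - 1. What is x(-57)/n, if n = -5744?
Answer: -85/22976 ≈ -0.0036995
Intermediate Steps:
x(Z) = -⅛ - 3*Z/8 (x(Z) = (-3*Z - 1)/8 = (-1 - 3*Z)/8 = -⅛ - 3*Z/8)
x(-57)/n = (-⅛ - 3/8*(-57))/(-5744) = (-⅛ + 171/8)*(-1/5744) = (85/4)*(-1/5744) = -85/22976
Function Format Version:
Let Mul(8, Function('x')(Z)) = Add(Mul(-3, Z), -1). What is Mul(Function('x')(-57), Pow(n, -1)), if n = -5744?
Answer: Rational(-85, 22976) ≈ -0.0036995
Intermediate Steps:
Function('x')(Z) = Add(Rational(-1, 8), Mul(Rational(-3, 8), Z)) (Function('x')(Z) = Mul(Rational(1, 8), Add(Mul(-3, Z), -1)) = Mul(Rational(1, 8), Add(-1, Mul(-3, Z))) = Add(Rational(-1, 8), Mul(Rational(-3, 8), Z)))
Mul(Function('x')(-57), Pow(n, -1)) = Mul(Add(Rational(-1, 8), Mul(Rational(-3, 8), -57)), Pow(-5744, -1)) = Mul(Add(Rational(-1, 8), Rational(171, 8)), Rational(-1, 5744)) = Mul(Rational(85, 4), Rational(-1, 5744)) = Rational(-85, 22976)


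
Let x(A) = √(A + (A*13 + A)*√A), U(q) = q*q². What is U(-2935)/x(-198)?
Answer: -25282750375*√22/(66*√(-1 - 42*I*√22)) ≈ -9.029e+7 - 9.0749e+7*I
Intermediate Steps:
U(q) = q³
x(A) = √(A + 14*A^(3/2)) (x(A) = √(A + (13*A + A)*√A) = √(A + (14*A)*√A) = √(A + 14*A^(3/2)))
U(-2935)/x(-198) = (-2935)³/(√(-198 + 14*(-198)^(3/2))) = -25282750375/√(-198 + 14*(-594*I*√22)) = -25282750375/√(-198 - 8316*I*√22)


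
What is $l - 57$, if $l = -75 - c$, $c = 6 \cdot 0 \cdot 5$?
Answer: $-132$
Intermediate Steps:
$c = 0$ ($c = 0 \cdot 5 = 0$)
$l = -75$ ($l = -75 - 0 = -75 + 0 = -75$)
$l - 57 = -75 - 57 = -132$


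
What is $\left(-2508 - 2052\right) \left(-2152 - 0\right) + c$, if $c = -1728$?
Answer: $9811392$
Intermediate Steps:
$\left(-2508 - 2052\right) \left(-2152 - 0\right) + c = \left(-2508 - 2052\right) \left(-2152 - 0\right) - 1728 = - 4560 \left(-2152 + 0\right) - 1728 = \left(-4560\right) \left(-2152\right) - 1728 = 9813120 - 1728 = 9811392$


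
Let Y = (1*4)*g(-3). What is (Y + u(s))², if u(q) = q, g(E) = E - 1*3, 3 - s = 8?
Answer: 841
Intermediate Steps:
s = -5 (s = 3 - 1*8 = 3 - 8 = -5)
g(E) = -3 + E (g(E) = E - 3 = -3 + E)
Y = -24 (Y = (1*4)*(-3 - 3) = 4*(-6) = -24)
(Y + u(s))² = (-24 - 5)² = (-29)² = 841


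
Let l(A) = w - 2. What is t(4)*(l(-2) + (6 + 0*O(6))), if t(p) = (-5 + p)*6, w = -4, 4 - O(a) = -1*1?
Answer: 0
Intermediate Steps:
O(a) = 5 (O(a) = 4 - (-1) = 4 - 1*(-1) = 4 + 1 = 5)
t(p) = -30 + 6*p
l(A) = -6 (l(A) = -4 - 2 = -6)
t(4)*(l(-2) + (6 + 0*O(6))) = (-30 + 6*4)*(-6 + (6 + 0*5)) = (-30 + 24)*(-6 + (6 + 0)) = -6*(-6 + 6) = -6*0 = 0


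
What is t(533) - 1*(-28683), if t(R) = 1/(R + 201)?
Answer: 21053323/734 ≈ 28683.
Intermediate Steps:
t(R) = 1/(201 + R)
t(533) - 1*(-28683) = 1/(201 + 533) - 1*(-28683) = 1/734 + 28683 = 21053323/734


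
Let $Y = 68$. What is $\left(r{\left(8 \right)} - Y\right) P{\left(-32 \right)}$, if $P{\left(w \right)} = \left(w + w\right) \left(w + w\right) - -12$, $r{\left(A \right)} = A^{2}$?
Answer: $-16432$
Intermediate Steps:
$P{\left(w \right)} = 12 + 4 w^{2}$ ($P{\left(w \right)} = 2 w 2 w + 12 = 4 w^{2} + 12 = 12 + 4 w^{2}$)
$\left(r{\left(8 \right)} - Y\right) P{\left(-32 \right)} = \left(8^{2} - 68\right) \left(12 + 4 \left(-32\right)^{2}\right) = \left(64 - 68\right) \left(12 + 4 \cdot 1024\right) = - 4 \left(12 + 4096\right) = \left(-4\right) 4108 = -16432$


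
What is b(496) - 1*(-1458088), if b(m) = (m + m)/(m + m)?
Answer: 1458089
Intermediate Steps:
b(m) = 1 (b(m) = (2*m)/((2*m)) = (2*m)*(1/(2*m)) = 1)
b(496) - 1*(-1458088) = 1 - 1*(-1458088) = 1 + 1458088 = 1458089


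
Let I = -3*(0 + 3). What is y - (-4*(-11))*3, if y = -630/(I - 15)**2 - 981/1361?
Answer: -5827891/43552 ≈ -133.81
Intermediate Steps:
I = -9 (I = -3*3 = -9)
y = -79027/43552 (y = -630/(-9 - 15)**2 - 981/1361 = -630/((-24)**2) - 981*1/1361 = -630/576 - 981/1361 = -630*1/576 - 981/1361 = -35/32 - 981/1361 = -79027/43552 ≈ -1.8145)
y - (-4*(-11))*3 = -79027/43552 - (-4*(-11))*3 = -79027/43552 - 44*3 = -79027/43552 - 1*132 = -79027/43552 - 132 = -5827891/43552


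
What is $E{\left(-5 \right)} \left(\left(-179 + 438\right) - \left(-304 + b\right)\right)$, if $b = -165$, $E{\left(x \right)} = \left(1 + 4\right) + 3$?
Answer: $5824$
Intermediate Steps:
$E{\left(x \right)} = 8$ ($E{\left(x \right)} = 5 + 3 = 8$)
$E{\left(-5 \right)} \left(\left(-179 + 438\right) - \left(-304 + b\right)\right) = 8 \left(\left(-179 + 438\right) + \left(304 - -165\right)\right) = 8 \left(259 + \left(304 + 165\right)\right) = 8 \left(259 + 469\right) = 8 \cdot 728 = 5824$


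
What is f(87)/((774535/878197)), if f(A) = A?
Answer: 76403139/774535 ≈ 98.644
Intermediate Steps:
f(87)/((774535/878197)) = 87/((774535/878197)) = 87/((774535*(1/878197))) = 87/(774535/878197) = 87*(878197/774535) = 76403139/774535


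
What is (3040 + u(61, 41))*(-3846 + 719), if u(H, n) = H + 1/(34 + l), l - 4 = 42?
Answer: -775749287/80 ≈ -9.6969e+6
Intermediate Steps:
l = 46 (l = 4 + 42 = 46)
u(H, n) = 1/80 + H (u(H, n) = H + 1/(34 + 46) = H + 1/80 = 1/80 + H)
(3040 + u(61, 41))*(-3846 + 719) = (3040 + (1/80 + 61))*(-3846 + 719) = (3040 + 4881/80)*(-3127) = (248081/80)*(-3127) = -775749287/80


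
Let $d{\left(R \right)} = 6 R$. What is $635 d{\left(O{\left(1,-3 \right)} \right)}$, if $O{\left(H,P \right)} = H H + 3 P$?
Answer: $-30480$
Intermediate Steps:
$O{\left(H,P \right)} = H^{2} + 3 P$
$635 d{\left(O{\left(1,-3 \right)} \right)} = 635 \cdot 6 \left(1^{2} + 3 \left(-3\right)\right) = 635 \cdot 6 \left(1 - 9\right) = 635 \cdot 6 \left(-8\right) = 635 \left(-48\right) = -30480$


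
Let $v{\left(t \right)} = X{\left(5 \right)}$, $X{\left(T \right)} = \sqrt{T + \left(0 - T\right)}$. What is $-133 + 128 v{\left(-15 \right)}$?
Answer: $-133$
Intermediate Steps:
$X{\left(T \right)} = 0$ ($X{\left(T \right)} = \sqrt{T - T} = \sqrt{0} = 0$)
$v{\left(t \right)} = 0$
$-133 + 128 v{\left(-15 \right)} = -133 + 128 \cdot 0 = -133 + 0 = -133$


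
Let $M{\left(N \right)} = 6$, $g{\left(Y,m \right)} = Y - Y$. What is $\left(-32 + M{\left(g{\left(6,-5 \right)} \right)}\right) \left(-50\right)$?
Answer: $1300$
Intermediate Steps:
$g{\left(Y,m \right)} = 0$
$\left(-32 + M{\left(g{\left(6,-5 \right)} \right)}\right) \left(-50\right) = \left(-32 + 6\right) \left(-50\right) = \left(-26\right) \left(-50\right) = 1300$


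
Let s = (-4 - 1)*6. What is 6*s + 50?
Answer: -130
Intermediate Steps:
s = -30 (s = -5*6 = -30)
6*s + 50 = 6*(-30) + 50 = -180 + 50 = -130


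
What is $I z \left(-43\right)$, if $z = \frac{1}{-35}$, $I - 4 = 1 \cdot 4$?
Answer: $\frac{344}{35} \approx 9.8286$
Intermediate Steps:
$I = 8$ ($I = 4 + 1 \cdot 4 = 4 + 4 = 8$)
$z = - \frac{1}{35} \approx -0.028571$
$I z \left(-43\right) = 8 \left(- \frac{1}{35}\right) \left(-43\right) = \left(- \frac{8}{35}\right) \left(-43\right) = \frac{344}{35}$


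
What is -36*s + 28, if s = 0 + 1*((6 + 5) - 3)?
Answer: -260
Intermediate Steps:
s = 8 (s = 0 + 1*(11 - 3) = 0 + 1*8 = 0 + 8 = 8)
-36*s + 28 = -36*8 + 28 = -288 + 28 = -260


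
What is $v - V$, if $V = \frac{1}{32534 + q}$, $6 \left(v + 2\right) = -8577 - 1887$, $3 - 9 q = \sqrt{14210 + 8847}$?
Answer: $- \frac{149696957277585}{85737087424} - \frac{9 \sqrt{23057}}{85737087424} \approx -1746.0$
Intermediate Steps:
$q = \frac{1}{3} - \frac{\sqrt{23057}}{9}$ ($q = \frac{1}{3} - \frac{\sqrt{14210 + 8847}}{9} = \frac{1}{3} - \frac{\sqrt{23057}}{9} \approx -16.538$)
$v = -1746$ ($v = -2 + \frac{-8577 - 1887}{6} = -2 + \frac{1}{6} \left(-10464\right) = -2 - 1744 = -1746$)
$V = \frac{1}{\frac{97603}{3} - \frac{\sqrt{23057}}{9}}$ ($V = \frac{1}{32534 + \left(\frac{1}{3} - \frac{\sqrt{23057}}{9}\right)} = \frac{1}{\frac{97603}{3} - \frac{\sqrt{23057}}{9}} \approx 3.0753 \cdot 10^{-5}$)
$v - V = -1746 - \left(\frac{2635281}{85737087424} + \frac{9 \sqrt{23057}}{85737087424}\right) = - \frac{149696957277585}{85737087424} - \frac{9 \sqrt{23057}}{85737087424}$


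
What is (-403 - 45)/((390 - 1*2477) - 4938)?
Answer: 448/7025 ≈ 0.063772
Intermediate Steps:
(-403 - 45)/((390 - 1*2477) - 4938) = -448/((390 - 2477) - 4938) = -448/(-2087 - 4938) = -448/(-7025) = -448*(-1/7025) = 448/7025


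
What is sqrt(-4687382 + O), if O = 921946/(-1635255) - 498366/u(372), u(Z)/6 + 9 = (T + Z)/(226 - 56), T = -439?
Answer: I*sqrt(3545265065188176084208530)/870500745 ≈ 2163.0*I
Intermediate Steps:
u(Z) = -5907/85 + 3*Z/85 (u(Z) = -54 + 6*((-439 + Z)/(226 - 56)) = -54 + 6*((-439 + Z)/170) = -54 + 6*((-439 + Z)*(1/170)) = -54 + 6*(-439/170 + Z/170) = -54 + (-1317/85 + 3*Z/85) = -5907/85 + 3*Z/85)
O = 23088933296588/2611502235 (O = 921946/(-1635255) - 498366/(-5907/85 + (3/85)*372) = 921946*(-1/1635255) - 498366/(-5907/85 + 1116/85) = -921946/1635255 - 498366/(-4791/85) = -921946/1635255 - 498366*(-85/4791) = -921946/1635255 + 14120370/1597 = 23088933296588/2611502235 ≈ 8841.3)
sqrt(-4687382 + O) = sqrt(-4687382 + 23088933296588/2611502235) = sqrt(-12218019636002182/2611502235) = I*sqrt(3545265065188176084208530)/870500745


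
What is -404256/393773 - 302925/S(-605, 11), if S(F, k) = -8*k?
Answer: 119248111497/34652024 ≈ 3441.3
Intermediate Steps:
-404256/393773 - 302925/S(-605, 11) = -404256/393773 - 302925/((-8*11)) = -404256*1/393773 - 302925/(-88) = -404256/393773 - 302925*(-1/88) = -404256/393773 + 302925/88 = 119248111497/34652024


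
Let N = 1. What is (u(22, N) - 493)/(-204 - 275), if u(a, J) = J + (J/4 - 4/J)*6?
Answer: 1029/958 ≈ 1.0741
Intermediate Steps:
u(a, J) = -24/J + 5*J/2 (u(a, J) = J + (J*(¼) - 4/J)*6 = J + (J/4 - 4/J)*6 = J + (-4/J + J/4)*6 = J + (-24/J + 3*J/2) = -24/J + 5*J/2)
(u(22, N) - 493)/(-204 - 275) = ((-24/1 + (5/2)*1) - 493)/(-204 - 275) = ((-24*1 + 5/2) - 493)/(-479) = ((-24 + 5/2) - 493)*(-1/479) = (-43/2 - 493)*(-1/479) = -1029/2*(-1/479) = 1029/958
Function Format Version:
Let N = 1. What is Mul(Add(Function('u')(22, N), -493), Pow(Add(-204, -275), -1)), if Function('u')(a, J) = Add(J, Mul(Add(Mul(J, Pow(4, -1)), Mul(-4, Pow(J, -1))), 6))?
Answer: Rational(1029, 958) ≈ 1.0741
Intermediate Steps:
Function('u')(a, J) = Add(Mul(-24, Pow(J, -1)), Mul(Rational(5, 2), J)) (Function('u')(a, J) = Add(J, Mul(Add(Mul(J, Rational(1, 4)), Mul(-4, Pow(J, -1))), 6)) = Add(J, Mul(Add(Mul(Rational(1, 4), J), Mul(-4, Pow(J, -1))), 6)) = Add(J, Mul(Add(Mul(-4, Pow(J, -1)), Mul(Rational(1, 4), J)), 6)) = Add(J, Add(Mul(-24, Pow(J, -1)), Mul(Rational(3, 2), J))) = Add(Mul(-24, Pow(J, -1)), Mul(Rational(5, 2), J)))
Mul(Add(Function('u')(22, N), -493), Pow(Add(-204, -275), -1)) = Mul(Add(Add(Mul(-24, Pow(1, -1)), Mul(Rational(5, 2), 1)), -493), Pow(Add(-204, -275), -1)) = Mul(Add(Add(Mul(-24, 1), Rational(5, 2)), -493), Pow(-479, -1)) = Mul(Add(Add(-24, Rational(5, 2)), -493), Rational(-1, 479)) = Mul(Add(Rational(-43, 2), -493), Rational(-1, 479)) = Mul(Rational(-1029, 2), Rational(-1, 479)) = Rational(1029, 958)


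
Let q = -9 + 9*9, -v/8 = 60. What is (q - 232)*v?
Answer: 76800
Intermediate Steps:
v = -480 (v = -8*60 = -480)
q = 72 (q = -9 + 81 = 72)
(q - 232)*v = (72 - 232)*(-480) = -160*(-480) = 76800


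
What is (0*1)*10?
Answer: 0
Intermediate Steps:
(0*1)*10 = 0*10 = 0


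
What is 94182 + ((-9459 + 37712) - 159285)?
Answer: -36850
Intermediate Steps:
94182 + ((-9459 + 37712) - 159285) = 94182 + (28253 - 159285) = 94182 - 131032 = -36850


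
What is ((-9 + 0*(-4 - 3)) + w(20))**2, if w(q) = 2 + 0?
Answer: 49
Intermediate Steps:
w(q) = 2
((-9 + 0*(-4 - 3)) + w(20))**2 = ((-9 + 0*(-4 - 3)) + 2)**2 = ((-9 + 0*(-7)) + 2)**2 = ((-9 + 0) + 2)**2 = (-9 + 2)**2 = (-7)**2 = 49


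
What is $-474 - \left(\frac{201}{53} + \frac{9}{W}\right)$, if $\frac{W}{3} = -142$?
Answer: $- \frac{3595707}{7526} \approx -477.77$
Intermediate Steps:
$W = -426$ ($W = 3 \left(-142\right) = -426$)
$-474 - \left(\frac{201}{53} + \frac{9}{W}\right) = -474 - \left(- \frac{3}{142} + \frac{201}{53}\right) = -474 - \frac{28383}{7526} = - \frac{3595707}{7526}$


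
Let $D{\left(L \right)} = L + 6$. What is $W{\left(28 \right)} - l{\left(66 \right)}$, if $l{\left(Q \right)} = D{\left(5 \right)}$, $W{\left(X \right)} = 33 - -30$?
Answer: $52$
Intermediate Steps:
$W{\left(X \right)} = 63$ ($W{\left(X \right)} = 33 + 30 = 63$)
$D{\left(L \right)} = 6 + L$
$l{\left(Q \right)} = 11$ ($l{\left(Q \right)} = 6 + 5 = 11$)
$W{\left(28 \right)} - l{\left(66 \right)} = 63 - 11 = 52$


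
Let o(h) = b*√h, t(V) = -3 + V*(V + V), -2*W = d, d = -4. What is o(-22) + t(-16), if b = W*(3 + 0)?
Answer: 509 + 6*I*√22 ≈ 509.0 + 28.142*I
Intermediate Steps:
W = 2 (W = -½*(-4) = 2)
b = 6 (b = 2*(3 + 0) = 2*3 = 6)
t(V) = -3 + 2*V² (t(V) = -3 + V*(2*V) = -3 + 2*V²)
o(h) = 6*√h
o(-22) + t(-16) = 6*√(-22) + (-3 + 2*(-16)²) = 6*(I*√22) + (-3 + 2*256) = 6*I*√22 + (-3 + 512) = 6*I*√22 + 509 = 509 + 6*I*√22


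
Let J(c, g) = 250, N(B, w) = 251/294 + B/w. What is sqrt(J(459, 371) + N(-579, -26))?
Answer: sqrt(20355582)/273 ≈ 16.526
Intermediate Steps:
N(B, w) = 251/294 + B/w (N(B, w) = 251*(1/294) + B/w = 251/294 + B/w)
sqrt(J(459, 371) + N(-579, -26)) = sqrt(250 + (251/294 - 579/(-26))) = sqrt(250 + (251/294 - 579*(-1/26))) = sqrt(250 + (251/294 + 579/26)) = sqrt(250 + 44188/1911) = sqrt(521938/1911) = sqrt(20355582)/273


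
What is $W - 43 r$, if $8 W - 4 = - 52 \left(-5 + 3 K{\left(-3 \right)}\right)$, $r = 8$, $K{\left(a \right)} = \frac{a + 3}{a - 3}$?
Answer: $-311$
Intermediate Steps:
$K{\left(a \right)} = \frac{3 + a}{-3 + a}$
$W = 33$ ($W = \frac{1}{2} + \frac{\left(-52\right) \left(-5 + 3 \frac{3 - 3}{-3 - 3}\right)}{8} = \frac{1}{2} + \frac{\left(-52\right) \left(-5 + 3 \frac{1}{-6} \cdot 0\right)}{8} = \frac{1}{2} + \frac{\left(-52\right) \left(-5 + 3 \left(\left(- \frac{1}{6}\right) 0\right)\right)}{8} = \frac{1}{2} + \frac{\left(-52\right) \left(-5 + 3 \cdot 0\right)}{8} = \frac{1}{2} + \frac{\left(-52\right) \left(-5 + 0\right)}{8} = \frac{1}{2} + \frac{\left(-52\right) \left(-5\right)}{8} = \frac{1}{2} + \frac{1}{8} \cdot 260 = \frac{1}{2} + \frac{65}{2} = 33$)
$W - 43 r = 33 - 344 = -311$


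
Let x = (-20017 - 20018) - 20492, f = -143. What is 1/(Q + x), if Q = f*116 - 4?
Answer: -1/77119 ≈ -1.2967e-5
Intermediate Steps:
x = -60527 (x = -40035 - 20492 = -60527)
Q = -16592 (Q = -143*116 - 4 = -16588 - 4 = -16592)
1/(Q + x) = 1/(-16592 - 60527) = 1/(-77119) = -1/77119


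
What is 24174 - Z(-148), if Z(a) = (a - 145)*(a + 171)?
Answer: 30913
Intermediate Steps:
Z(a) = (-145 + a)*(171 + a)
24174 - Z(-148) = 24174 - (-24795 + (-148)² + 26*(-148)) = 24174 - (-24795 + 21904 - 3848) = 24174 - 1*(-6739) = 24174 + 6739 = 30913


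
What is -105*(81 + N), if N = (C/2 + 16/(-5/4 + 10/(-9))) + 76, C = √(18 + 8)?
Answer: -268149/17 - 105*√26/2 ≈ -16041.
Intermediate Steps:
C = √26 ≈ 5.0990
N = 5884/85 + √26/2 (N = (√26/2 + 16/(-5/4 + 10/(-9))) + 76 = (√26*(½) + 16/(-5*¼ + 10*(-⅑))) + 76 = (√26/2 + 16/(-5/4 - 10/9)) + 76 = (√26/2 + 16/(-85/36)) + 76 = (√26/2 + 16*(-36/85)) + 76 = (√26/2 - 576/85) + 76 = (-576/85 + √26/2) + 76 = 5884/85 + √26/2 ≈ 71.773)
-105*(81 + N) = -105*(81 + (5884/85 + √26/2)) = -105*(12769/85 + √26/2) = -268149/17 - 105*√26/2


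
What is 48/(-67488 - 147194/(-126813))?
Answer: -3043512/4279104275 ≈ -0.00071125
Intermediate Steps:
48/(-67488 - 147194/(-126813)) = 48/(-67488 - 147194*(-1/126813)) = 48/(-67488 + 147194/126813) = 48/(-8558208550/126813) = -126813/8558208550*48 = -3043512/4279104275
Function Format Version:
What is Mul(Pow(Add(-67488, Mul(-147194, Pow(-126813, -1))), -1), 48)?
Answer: Rational(-3043512, 4279104275) ≈ -0.00071125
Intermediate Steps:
Mul(Pow(Add(-67488, Mul(-147194, Pow(-126813, -1))), -1), 48) = Mul(Pow(Add(-67488, Mul(-147194, Rational(-1, 126813))), -1), 48) = Mul(Pow(Add(-67488, Rational(147194, 126813)), -1), 48) = Mul(Pow(Rational(-8558208550, 126813), -1), 48) = Mul(Rational(-126813, 8558208550), 48) = Rational(-3043512, 4279104275)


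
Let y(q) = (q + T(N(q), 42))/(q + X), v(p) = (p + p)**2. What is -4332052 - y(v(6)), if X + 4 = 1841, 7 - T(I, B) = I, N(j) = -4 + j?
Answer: -8581795023/1981 ≈ -4.3320e+6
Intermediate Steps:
T(I, B) = 7 - I
v(p) = 4*p**2 (v(p) = (2*p)**2 = 4*p**2)
X = 1837 (X = -4 + 1841 = 1837)
y(q) = 11/(1837 + q) (y(q) = (q + (7 - (-4 + q)))/(q + 1837) = (q + (7 + (4 - q)))/(1837 + q) = (q + (11 - q))/(1837 + q) = 11/(1837 + q))
-4332052 - y(v(6)) = -4332052 - 11/(1837 + 4*6**2) = -4332052 - 11/(1837 + 4*36) = -4332052 - 11/(1837 + 144) = -4332052 - 11/1981 = -8581795023/1981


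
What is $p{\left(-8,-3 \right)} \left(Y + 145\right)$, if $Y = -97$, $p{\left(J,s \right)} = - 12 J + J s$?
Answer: $5760$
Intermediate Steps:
$p{\left(-8,-3 \right)} \left(Y + 145\right) = - 8 \left(-12 - 3\right) \left(-97 + 145\right) = \left(-8\right) \left(-15\right) 48 = 120 \cdot 48 = 5760$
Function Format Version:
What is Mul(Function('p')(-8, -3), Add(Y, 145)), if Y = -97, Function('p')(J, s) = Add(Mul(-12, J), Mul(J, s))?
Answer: 5760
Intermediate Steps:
Mul(Function('p')(-8, -3), Add(Y, 145)) = Mul(Mul(-8, Add(-12, -3)), Add(-97, 145)) = Mul(Mul(-8, -15), 48) = Mul(120, 48) = 5760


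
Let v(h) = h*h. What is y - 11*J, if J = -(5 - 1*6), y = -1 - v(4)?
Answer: -28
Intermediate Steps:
v(h) = h²
y = -17 (y = -1 - 1*4² = -1 - 1*16 = -1 - 16 = -17)
J = 1 (J = -(5 - 6) = -1*(-1) = 1)
y - 11*J = -17 - 11*1 = -17 - 11 = -28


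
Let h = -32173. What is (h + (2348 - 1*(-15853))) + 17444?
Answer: 3472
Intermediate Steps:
(h + (2348 - 1*(-15853))) + 17444 = (-32173 + (2348 - 1*(-15853))) + 17444 = (-32173 + (2348 + 15853)) + 17444 = (-32173 + 18201) + 17444 = -13972 + 17444 = 3472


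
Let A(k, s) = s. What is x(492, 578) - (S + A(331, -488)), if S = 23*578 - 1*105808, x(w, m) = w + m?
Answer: 94072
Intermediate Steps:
x(w, m) = m + w
S = -92514 (S = 13294 - 105808 = -92514)
x(492, 578) - (S + A(331, -488)) = (578 + 492) - (-92514 - 488) = 1070 - 1*(-93002) = 1070 + 93002 = 94072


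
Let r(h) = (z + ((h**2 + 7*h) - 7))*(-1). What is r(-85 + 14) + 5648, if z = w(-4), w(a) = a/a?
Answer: 1110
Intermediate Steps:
w(a) = 1
z = 1
r(h) = 6 - h**2 - 7*h (r(h) = (1 + ((h**2 + 7*h) - 7))*(-1) = (1 + (-7 + h**2 + 7*h))*(-1) = (-6 + h**2 + 7*h)*(-1) = 6 - h**2 - 7*h)
r(-85 + 14) + 5648 = (6 - (-85 + 14)**2 - 7*(-85 + 14)) + 5648 = (6 - 1*(-71)**2 - 7*(-71)) + 5648 = (6 - 1*5041 + 497) + 5648 = (6 - 5041 + 497) + 5648 = -4538 + 5648 = 1110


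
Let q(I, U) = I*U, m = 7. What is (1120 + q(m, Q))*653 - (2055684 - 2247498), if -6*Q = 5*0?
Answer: 923174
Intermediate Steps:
Q = 0 (Q = -5*0/6 = -⅙*0 = 0)
(1120 + q(m, Q))*653 - (2055684 - 2247498) = (1120 + 7*0)*653 - (2055684 - 2247498) = (1120 + 0)*653 - 1*(-191814) = 1120*653 + 191814 = 731360 + 191814 = 923174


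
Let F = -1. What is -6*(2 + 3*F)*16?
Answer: 96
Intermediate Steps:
-6*(2 + 3*F)*16 = -6*(2 + 3*(-1))*16 = -6*(2 - 3)*16 = -6*(-1)*16 = 6*16 = 96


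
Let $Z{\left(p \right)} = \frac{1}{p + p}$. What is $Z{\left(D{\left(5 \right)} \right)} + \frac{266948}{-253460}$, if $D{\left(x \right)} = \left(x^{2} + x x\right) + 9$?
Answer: $- \frac{7811601}{7477070} \approx -1.0447$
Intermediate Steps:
$D{\left(x \right)} = 9 + 2 x^{2}$ ($D{\left(x \right)} = \left(x^{2} + x^{2}\right) + 9 = 2 x^{2} + 9 = 9 + 2 x^{2}$)
$Z{\left(p \right)} = \frac{1}{2 p}$
$Z{\left(D{\left(5 \right)} \right)} + \frac{266948}{-253460} = \frac{1}{2 \left(9 + 2 \cdot 5^{2}\right)} + \frac{266948}{-253460} = \frac{1}{2 \left(9 + 2 \cdot 25\right)} + 266948 \left(- \frac{1}{253460}\right) = \frac{1}{2 \left(9 + 50\right)} - \frac{66737}{63365} = \frac{1}{2 \cdot 59} - \frac{66737}{63365} = \frac{1}{2} \cdot \frac{1}{59} - \frac{66737}{63365} = \frac{1}{118} - \frac{66737}{63365} = - \frac{7811601}{7477070}$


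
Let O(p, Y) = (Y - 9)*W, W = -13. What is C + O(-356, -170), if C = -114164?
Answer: -111837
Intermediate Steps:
O(p, Y) = 117 - 13*Y (O(p, Y) = (Y - 9)*(-13) = (-9 + Y)*(-13) = 117 - 13*Y)
C + O(-356, -170) = -114164 + (117 - 13*(-170)) = -114164 + (117 + 2210) = -114164 + 2327 = -111837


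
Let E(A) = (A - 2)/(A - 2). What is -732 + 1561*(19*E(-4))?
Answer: 28927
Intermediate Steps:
E(A) = 1 (E(A) = (-2 + A)/(-2 + A) = 1)
-732 + 1561*(19*E(-4)) = -732 + 1561*(19*1) = -732 + 1561*19 = -732 + 29659 = 28927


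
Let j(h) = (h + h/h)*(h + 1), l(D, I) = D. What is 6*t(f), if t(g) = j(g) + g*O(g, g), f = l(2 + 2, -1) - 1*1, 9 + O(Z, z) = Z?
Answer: -12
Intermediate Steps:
O(Z, z) = -9 + Z
j(h) = (1 + h)² (j(h) = (h + 1)*(1 + h) = (1 + h)*(1 + h) = (1 + h)²)
f = 3 (f = (2 + 2) - 1*1 = 4 - 1 = 3)
t(g) = 1 + g² + 2*g + g*(-9 + g) (t(g) = (1 + g² + 2*g) + g*(-9 + g) = 1 + g² + 2*g + g*(-9 + g))
6*t(f) = 6*(1 - 7*3 + 2*3²) = 6*(1 - 21 + 2*9) = 6*(1 - 21 + 18) = 6*(-2) = -12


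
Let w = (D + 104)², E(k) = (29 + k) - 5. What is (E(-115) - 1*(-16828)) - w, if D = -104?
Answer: 16737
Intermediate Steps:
E(k) = 24 + k
w = 0 (w = (-104 + 104)² = 0² = 0)
(E(-115) - 1*(-16828)) - w = ((24 - 115) - 1*(-16828)) - 1*0 = (-91 + 16828) + 0 = 16737 + 0 = 16737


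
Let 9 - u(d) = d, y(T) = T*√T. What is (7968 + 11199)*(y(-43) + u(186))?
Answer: -3392559 - 824181*I*√43 ≈ -3.3926e+6 - 5.4045e+6*I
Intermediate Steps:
y(T) = T^(3/2)
u(d) = 9 - d
(7968 + 11199)*(y(-43) + u(186)) = (7968 + 11199)*((-43)^(3/2) + (9 - 1*186)) = 19167*(-43*I*√43 + (9 - 186)) = 19167*(-43*I*√43 - 177) = 19167*(-177 - 43*I*√43) = -3392559 - 824181*I*√43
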